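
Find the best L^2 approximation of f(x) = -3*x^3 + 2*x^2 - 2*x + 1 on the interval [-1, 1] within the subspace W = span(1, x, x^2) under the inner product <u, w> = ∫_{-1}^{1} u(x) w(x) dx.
g(x) = 2*x^2 - 19*x/5 + 1

The best approximation g ∈ W is the orthogonal projection of f onto W. Writing g = a_0 + a_1 x + a_2 x^2, the coefficients solve the normal equations G · a = b where
  G_{ij} = <φ_i, φ_j> and b_i = <f, φ_i>, with φ_0 = 1, φ_1 = x, φ_2 = x^2.
G =
  [2, 0, 2/3]
  [0, 2/3, 0]
  [2/3, 0, 2/5],
b = (10/3, -38/15, 22/15).
Solving gives a_0 = 1, a_1 = -19/5, a_2 = 2, so
  g(x) = 2*x^2 - 19*x/5 + 1.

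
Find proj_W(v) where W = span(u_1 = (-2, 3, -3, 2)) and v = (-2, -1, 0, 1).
proj_W(v) = (-3/13, 9/26, -9/26, 3/13)

Set up U = [u_1 | ... | u_1] ∈ R^(4×1). The projector onto W = col(U) is P = U (U^T U)^(-1) U^T.
Compute U^T U =
  [26],
and U^T v = (3).
Solve U^T U · c = U^T v for the coefficients: c = (3/26). The projection is proj_W(v) = U c.
Check: (v - proj_W(v)) · u_1 = 0  (should be 0).
Result: proj_W(v) = (-3/13, 9/26, -9/26, 3/13).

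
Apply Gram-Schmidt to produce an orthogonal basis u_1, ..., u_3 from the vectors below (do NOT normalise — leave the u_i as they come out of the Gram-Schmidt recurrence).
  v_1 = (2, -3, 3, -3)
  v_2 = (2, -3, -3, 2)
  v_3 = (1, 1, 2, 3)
Orthogonal basis:
  u_1 = (2, -3, 3, -3)
  u_2 = (66/31, -99/31, -87/31, 56/31)
  u_3 = (546/401, 367/802, 1805/802, 1083/401)

Apply the Gram-Schmidt recurrence
  u_1 = v_1
  u_i = v_i − Σ_{j<i} ((v_i · u_j) / (u_j · u_j)) · u_j.

Step by step this gives:
  u_1 = (2, -3, 3, -3)
  u_2 = (66/31, -99/31, -87/31, 56/31)
  u_3 = (546/401, 367/802, 1805/802, 1083/401)

Orthogonality check:
  u_2 · u_1 = 0 (should be 0)
  u_3 · u_1 = 0 (should be 0)
  u_3 · u_2 = 0 (should be 0)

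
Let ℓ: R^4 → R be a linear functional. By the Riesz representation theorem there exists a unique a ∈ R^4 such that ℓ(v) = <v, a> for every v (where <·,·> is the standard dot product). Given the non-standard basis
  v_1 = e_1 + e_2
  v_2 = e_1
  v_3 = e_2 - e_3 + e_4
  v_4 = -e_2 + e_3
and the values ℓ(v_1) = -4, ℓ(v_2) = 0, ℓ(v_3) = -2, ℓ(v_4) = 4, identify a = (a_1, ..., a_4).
a = (0, -4, 0, 2)

Write a = (a_1, ..., a_4) in the standard basis. For each basis vector v_i, ℓ(v_i) = <v_i, a> is a linear equation in the a_j's. Collect the n equations into a matrix system V a = ℓ, where row i of V is v_i (expressed in the standard basis). Since V is invertible (lower-triangular with 1s on the diagonal, up to permutation), solve by back-substitution:
  V =
[[1, 1, 0, 0],
 [1, 0, 0, 0],
 [0, 1, -1, 1],
 [0, -1, 1, 0]]
  V a = (-4, 0, -2, 4)
Solving gives a = (0, -4, 0, 2).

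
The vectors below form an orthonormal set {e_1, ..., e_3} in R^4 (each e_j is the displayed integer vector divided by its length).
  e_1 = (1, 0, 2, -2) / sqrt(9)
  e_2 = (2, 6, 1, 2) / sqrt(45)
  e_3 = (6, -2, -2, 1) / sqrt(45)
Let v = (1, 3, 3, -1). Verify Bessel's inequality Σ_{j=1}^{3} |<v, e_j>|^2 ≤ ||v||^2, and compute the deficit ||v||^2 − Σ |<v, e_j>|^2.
Σ |<v, e_j>|^2 = 179/9; ||v||^2 = 20; deficit = 1/9

Write each e_j = u_j / sqrt(<u_j, u_j>) where u_j is the displayed integer vector. Then <v, e_j> = <v, u_j> / sqrt(<u_j, u_j>), so |<v, e_j>|^2 = <v, u_j>^2 / <u_j, u_j>.
Coefficients: <v, e_1> = 9/sqrt(9), <v, e_2> = 21/sqrt(45), <v, e_3> = -7/sqrt(45).
Square and sum: Σ |<v, e_j>|^2 = 179/9.
Compute ||v||^2 = v·v = 20.
Deficit = 20 − 179/9 = 1/9 ≥ 0, confirming Bessel's inequality. (The deficit equals ||v − Σ <v,e_j> e_j||^2, the squared distance from v to span{e_j}.)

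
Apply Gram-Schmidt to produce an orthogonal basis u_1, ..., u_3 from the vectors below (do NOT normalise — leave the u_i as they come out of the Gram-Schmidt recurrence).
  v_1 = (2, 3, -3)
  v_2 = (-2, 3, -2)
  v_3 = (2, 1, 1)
Orthogonal basis:
  u_1 = (2, 3, -3)
  u_2 = (-3, 3/2, -1/2)
  u_3 = (84/253, 280/253, 336/253)

Apply the Gram-Schmidt recurrence
  u_1 = v_1
  u_i = v_i − Σ_{j<i} ((v_i · u_j) / (u_j · u_j)) · u_j.

Step by step this gives:
  u_1 = (2, 3, -3)
  u_2 = (-3, 3/2, -1/2)
  u_3 = (84/253, 280/253, 336/253)

Orthogonality check:
  u_2 · u_1 = 0 (should be 0)
  u_3 · u_1 = 0 (should be 0)
  u_3 · u_2 = 0 (should be 0)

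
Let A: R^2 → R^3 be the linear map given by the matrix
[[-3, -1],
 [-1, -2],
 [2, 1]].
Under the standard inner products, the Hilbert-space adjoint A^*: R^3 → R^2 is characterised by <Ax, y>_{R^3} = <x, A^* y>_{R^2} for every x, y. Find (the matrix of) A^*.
A^* = A^T =
[[-3, -1, 2],
 [-1, -2, 1]]

For real matrices with standard dot products, the defining identity <Ax, y> = <x, A^* y> gives (Ax)^T y = x^T (A^*) y, i.e. x^T A^T y = x^T (A^*) y. Since this holds for all x, y, we must have A^* = A^T. Therefore
A^* =
[[-3, -1, 2],
 [-1, -2, 1]].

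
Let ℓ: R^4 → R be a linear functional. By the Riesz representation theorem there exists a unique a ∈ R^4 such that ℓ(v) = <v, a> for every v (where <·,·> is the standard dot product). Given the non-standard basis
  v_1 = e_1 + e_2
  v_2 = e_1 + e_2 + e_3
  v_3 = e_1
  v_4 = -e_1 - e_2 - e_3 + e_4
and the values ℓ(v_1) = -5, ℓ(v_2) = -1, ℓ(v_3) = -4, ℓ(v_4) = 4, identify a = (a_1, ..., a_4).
a = (-4, -1, 4, 3)

Write a = (a_1, ..., a_4) in the standard basis. For each basis vector v_i, ℓ(v_i) = <v_i, a> is a linear equation in the a_j's. Collect the n equations into a matrix system V a = ℓ, where row i of V is v_i (expressed in the standard basis). Since V is invertible (lower-triangular with 1s on the diagonal, up to permutation), solve by back-substitution:
  V =
[[1, 1, 0, 0],
 [1, 1, 1, 0],
 [1, 0, 0, 0],
 [-1, -1, -1, 1]]
  V a = (-5, -1, -4, 4)
Solving gives a = (-4, -1, 4, 3).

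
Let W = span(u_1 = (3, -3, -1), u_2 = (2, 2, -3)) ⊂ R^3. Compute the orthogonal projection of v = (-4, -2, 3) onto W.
proj_W(v) = (-507/157, -237/157, 603/157)

Set up U = [u_1 | ... | u_2] ∈ R^(3×2). The projector onto W = col(U) is P = U (U^T U)^(-1) U^T.
Compute U^T U =
  [19, 3]
  [3, 17],
and U^T v = (-9, -21).
Solve U^T U · c = U^T v for the coefficients: c = (-45/157, -186/157). The projection is proj_W(v) = U c.
Check: (v - proj_W(v)) · u_1 = 0  (should be 0).
Check: (v - proj_W(v)) · u_2 = 0  (should be 0).
Result: proj_W(v) = (-507/157, -237/157, 603/157).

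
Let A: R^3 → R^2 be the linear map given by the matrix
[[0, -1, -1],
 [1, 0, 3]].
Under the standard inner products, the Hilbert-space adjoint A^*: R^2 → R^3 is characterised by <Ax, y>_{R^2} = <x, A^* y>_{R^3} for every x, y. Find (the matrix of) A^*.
A^* = A^T =
[[0, 1],
 [-1, 0],
 [-1, 3]]

For real matrices with standard dot products, the defining identity <Ax, y> = <x, A^* y> gives (Ax)^T y = x^T (A^*) y, i.e. x^T A^T y = x^T (A^*) y. Since this holds for all x, y, we must have A^* = A^T. Therefore
A^* =
[[0, 1],
 [-1, 0],
 [-1, 3]].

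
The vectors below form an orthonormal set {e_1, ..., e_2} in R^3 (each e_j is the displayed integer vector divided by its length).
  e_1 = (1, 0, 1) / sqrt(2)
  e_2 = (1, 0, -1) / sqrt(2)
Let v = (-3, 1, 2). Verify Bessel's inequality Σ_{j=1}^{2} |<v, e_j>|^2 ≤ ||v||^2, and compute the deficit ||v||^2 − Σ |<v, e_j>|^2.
Σ |<v, e_j>|^2 = 13; ||v||^2 = 14; deficit = 1

Write each e_j = u_j / sqrt(<u_j, u_j>) where u_j is the displayed integer vector. Then <v, e_j> = <v, u_j> / sqrt(<u_j, u_j>), so |<v, e_j>|^2 = <v, u_j>^2 / <u_j, u_j>.
Coefficients: <v, e_1> = -1/sqrt(2), <v, e_2> = -5/sqrt(2).
Square and sum: Σ |<v, e_j>|^2 = 13.
Compute ||v||^2 = v·v = 14.
Deficit = 14 − 13 = 1 ≥ 0, confirming Bessel's inequality. (The deficit equals ||v − Σ <v,e_j> e_j||^2, the squared distance from v to span{e_j}.)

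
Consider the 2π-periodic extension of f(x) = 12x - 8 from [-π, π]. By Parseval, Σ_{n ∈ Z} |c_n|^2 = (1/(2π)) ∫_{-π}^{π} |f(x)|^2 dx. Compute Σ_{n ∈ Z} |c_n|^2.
Σ |c_n|^2 = 48π^2 + 64

Expand and integrate term by term over [-π, π]:
  ∫ (12x)^2 dx = 144·(2π^3/3); ∫ 2·12·(-8)·x dx = 0 (odd integrand); ∫ (-8)^2 dx = 64·2π.
So (1/(2π)) ∫_{-π}^{π} (12x - 8)^2 dx = 144π^2/3 + 64 = 48π^2 + 64.
Parseval ⇒ Σ |c_n|^2 = 48π^2 + 64.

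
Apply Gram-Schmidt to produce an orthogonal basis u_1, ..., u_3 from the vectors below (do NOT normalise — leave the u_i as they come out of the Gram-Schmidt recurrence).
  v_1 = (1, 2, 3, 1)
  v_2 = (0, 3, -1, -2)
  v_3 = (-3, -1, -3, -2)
Orthogonal basis:
  u_1 = (1, 2, 3, 1)
  u_2 = (-1/15, 43/15, -6/5, -31/15)
  u_3 = (-21/11, 1/11, 7/11, -2/11)

Apply the Gram-Schmidt recurrence
  u_1 = v_1
  u_i = v_i − Σ_{j<i} ((v_i · u_j) / (u_j · u_j)) · u_j.

Step by step this gives:
  u_1 = (1, 2, 3, 1)
  u_2 = (-1/15, 43/15, -6/5, -31/15)
  u_3 = (-21/11, 1/11, 7/11, -2/11)

Orthogonality check:
  u_2 · u_1 = 0 (should be 0)
  u_3 · u_1 = 0 (should be 0)
  u_3 · u_2 = 0 (should be 0)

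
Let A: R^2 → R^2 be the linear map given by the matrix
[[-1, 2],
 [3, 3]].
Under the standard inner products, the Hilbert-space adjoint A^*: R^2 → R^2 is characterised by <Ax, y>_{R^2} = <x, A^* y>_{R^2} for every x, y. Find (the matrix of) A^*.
A^* = A^T =
[[-1, 3],
 [2, 3]]

For real matrices with standard dot products, the defining identity <Ax, y> = <x, A^* y> gives (Ax)^T y = x^T (A^*) y, i.e. x^T A^T y = x^T (A^*) y. Since this holds for all x, y, we must have A^* = A^T. Therefore
A^* =
[[-1, 3],
 [2, 3]].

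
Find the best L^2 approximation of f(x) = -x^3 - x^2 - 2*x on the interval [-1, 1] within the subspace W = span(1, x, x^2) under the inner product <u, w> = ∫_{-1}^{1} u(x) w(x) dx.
g(x) = -x^2 - 13*x/5

The best approximation g ∈ W is the orthogonal projection of f onto W. Writing g = a_0 + a_1 x + a_2 x^2, the coefficients solve the normal equations G · a = b where
  G_{ij} = <φ_i, φ_j> and b_i = <f, φ_i>, with φ_0 = 1, φ_1 = x, φ_2 = x^2.
G =
  [2, 0, 2/3]
  [0, 2/3, 0]
  [2/3, 0, 2/5],
b = (-2/3, -26/15, -2/5).
Solving gives a_0 = 0, a_1 = -13/5, a_2 = -1, so
  g(x) = -x^2 - 13*x/5.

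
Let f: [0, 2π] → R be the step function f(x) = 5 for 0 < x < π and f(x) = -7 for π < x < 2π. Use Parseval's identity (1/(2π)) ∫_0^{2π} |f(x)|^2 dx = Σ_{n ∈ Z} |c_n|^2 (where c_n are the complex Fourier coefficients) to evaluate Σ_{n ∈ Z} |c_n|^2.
Σ |c_n|^2 = 37

Parseval equates the L^2 energy of f (normalised by 1/(2π)) with the ℓ^2 sum of its Fourier coefficients: (1/(2π)) ∫_0^{2π} |f|^2 = Σ |c_n|^2.
Compute the left side: (1/(2π)) [∫_0^π 5^2 dx + ∫_π^{2π} (-7)^2 dx] = (1/(2π)) · (25π + 49π) = (25 + 49)/2 = 37.
So Σ_{n ∈ Z} |c_n|^2 = 37.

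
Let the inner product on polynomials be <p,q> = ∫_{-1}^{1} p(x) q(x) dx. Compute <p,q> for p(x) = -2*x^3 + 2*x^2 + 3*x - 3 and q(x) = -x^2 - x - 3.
<p,q> = 14

Expand the product: p(x)·q(x) = 2*x^5 + x^3 - 6*x^2 - 6*x + 9.
∫_{-1}^{1} of each monomial x^k gives [2/(k+1) if k even, 0 if k odd]. Integrating term-by-term (or equivalently evaluating the antiderivative F(x) = x^6/3 + x^4/4 - 2*x^3 - 3*x^2 + 9*x at the endpoints):
  F(1) − F(−1) = 55/12 − (-113/12) = 14.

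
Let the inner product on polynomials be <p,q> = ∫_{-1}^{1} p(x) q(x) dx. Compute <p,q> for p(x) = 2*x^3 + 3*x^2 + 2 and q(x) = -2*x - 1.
<p,q> = -38/5

Expand the product: p(x)·q(x) = -4*x^4 - 8*x^3 - 3*x^2 - 4*x - 2.
∫_{-1}^{1} of each monomial x^k gives [2/(k+1) if k even, 0 if k odd]. Integrating term-by-term (or equivalently evaluating the antiderivative F(x) = -4*x^5/5 - 2*x^4 - x^3 - 2*x^2 - 2*x at the endpoints):
  F(1) − F(−1) = -39/5 − (-1/5) = -38/5.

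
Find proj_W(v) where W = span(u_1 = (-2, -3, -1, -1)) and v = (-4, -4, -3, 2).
proj_W(v) = (-14/5, -21/5, -7/5, -7/5)

Set up U = [u_1 | ... | u_1] ∈ R^(4×1). The projector onto W = col(U) is P = U (U^T U)^(-1) U^T.
Compute U^T U =
  [15],
and U^T v = (21).
Solve U^T U · c = U^T v for the coefficients: c = (7/5). The projection is proj_W(v) = U c.
Check: (v - proj_W(v)) · u_1 = 0  (should be 0).
Result: proj_W(v) = (-14/5, -21/5, -7/5, -7/5).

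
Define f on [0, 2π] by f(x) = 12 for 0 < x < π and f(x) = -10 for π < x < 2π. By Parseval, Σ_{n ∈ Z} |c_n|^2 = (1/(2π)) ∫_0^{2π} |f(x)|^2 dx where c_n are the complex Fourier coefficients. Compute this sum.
Σ |c_n|^2 = 122

Parseval equates the L^2 energy of f (normalised by 1/(2π)) with the ℓ^2 sum of its Fourier coefficients: (1/(2π)) ∫_0^{2π} |f|^2 = Σ |c_n|^2.
Compute the left side: (1/(2π)) [∫_0^π 12^2 dx + ∫_π^{2π} (-10)^2 dx] = (1/(2π)) · (144π + 100π) = (144 + 100)/2 = 122.
So Σ_{n ∈ Z} |c_n|^2 = 122.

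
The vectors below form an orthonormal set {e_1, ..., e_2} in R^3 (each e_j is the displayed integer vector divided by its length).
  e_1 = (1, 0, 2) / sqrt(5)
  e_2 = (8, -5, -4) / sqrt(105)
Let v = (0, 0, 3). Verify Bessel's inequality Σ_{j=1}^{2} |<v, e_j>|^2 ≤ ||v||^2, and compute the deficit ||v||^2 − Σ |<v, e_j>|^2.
Σ |<v, e_j>|^2 = 60/7; ||v||^2 = 9; deficit = 3/7

Write each e_j = u_j / sqrt(<u_j, u_j>) where u_j is the displayed integer vector. Then <v, e_j> = <v, u_j> / sqrt(<u_j, u_j>), so |<v, e_j>|^2 = <v, u_j>^2 / <u_j, u_j>.
Coefficients: <v, e_1> = 6/sqrt(5), <v, e_2> = -12/sqrt(105).
Square and sum: Σ |<v, e_j>|^2 = 60/7.
Compute ||v||^2 = v·v = 9.
Deficit = 9 − 60/7 = 3/7 ≥ 0, confirming Bessel's inequality. (The deficit equals ||v − Σ <v,e_j> e_j||^2, the squared distance from v to span{e_j}.)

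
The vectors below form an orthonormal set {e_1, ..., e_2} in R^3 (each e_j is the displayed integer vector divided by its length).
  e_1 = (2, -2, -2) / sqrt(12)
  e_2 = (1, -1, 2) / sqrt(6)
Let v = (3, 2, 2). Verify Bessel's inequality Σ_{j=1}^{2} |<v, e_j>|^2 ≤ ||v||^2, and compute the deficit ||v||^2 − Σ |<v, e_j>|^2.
Σ |<v, e_j>|^2 = 9/2; ||v||^2 = 17; deficit = 25/2

Write each e_j = u_j / sqrt(<u_j, u_j>) where u_j is the displayed integer vector. Then <v, e_j> = <v, u_j> / sqrt(<u_j, u_j>), so |<v, e_j>|^2 = <v, u_j>^2 / <u_j, u_j>.
Coefficients: <v, e_1> = -2/sqrt(12), <v, e_2> = 5/sqrt(6).
Square and sum: Σ |<v, e_j>|^2 = 9/2.
Compute ||v||^2 = v·v = 17.
Deficit = 17 − 9/2 = 25/2 ≥ 0, confirming Bessel's inequality. (The deficit equals ||v − Σ <v,e_j> e_j||^2, the squared distance from v to span{e_j}.)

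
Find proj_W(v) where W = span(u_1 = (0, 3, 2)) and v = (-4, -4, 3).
proj_W(v) = (0, -18/13, -12/13)

Set up U = [u_1 | ... | u_1] ∈ R^(3×1). The projector onto W = col(U) is P = U (U^T U)^(-1) U^T.
Compute U^T U =
  [13],
and U^T v = (-6).
Solve U^T U · c = U^T v for the coefficients: c = (-6/13). The projection is proj_W(v) = U c.
Check: (v - proj_W(v)) · u_1 = 0  (should be 0).
Result: proj_W(v) = (0, -18/13, -12/13).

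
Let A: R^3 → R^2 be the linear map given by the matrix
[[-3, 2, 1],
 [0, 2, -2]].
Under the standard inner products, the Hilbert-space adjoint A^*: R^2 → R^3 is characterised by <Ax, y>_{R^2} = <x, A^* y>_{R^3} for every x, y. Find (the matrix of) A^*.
A^* = A^T =
[[-3, 0],
 [2, 2],
 [1, -2]]

For real matrices with standard dot products, the defining identity <Ax, y> = <x, A^* y> gives (Ax)^T y = x^T (A^*) y, i.e. x^T A^T y = x^T (A^*) y. Since this holds for all x, y, we must have A^* = A^T. Therefore
A^* =
[[-3, 0],
 [2, 2],
 [1, -2]].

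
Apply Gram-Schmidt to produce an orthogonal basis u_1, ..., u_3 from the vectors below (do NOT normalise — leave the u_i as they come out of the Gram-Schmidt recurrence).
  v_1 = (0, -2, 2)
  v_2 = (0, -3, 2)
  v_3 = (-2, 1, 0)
Orthogonal basis:
  u_1 = (0, -2, 2)
  u_2 = (0, -1/2, -1/2)
  u_3 = (-2, 0, 0)

Apply the Gram-Schmidt recurrence
  u_1 = v_1
  u_i = v_i − Σ_{j<i} ((v_i · u_j) / (u_j · u_j)) · u_j.

Step by step this gives:
  u_1 = (0, -2, 2)
  u_2 = (0, -1/2, -1/2)
  u_3 = (-2, 0, 0)

Orthogonality check:
  u_2 · u_1 = 0 (should be 0)
  u_3 · u_1 = 0 (should be 0)
  u_3 · u_2 = 0 (should be 0)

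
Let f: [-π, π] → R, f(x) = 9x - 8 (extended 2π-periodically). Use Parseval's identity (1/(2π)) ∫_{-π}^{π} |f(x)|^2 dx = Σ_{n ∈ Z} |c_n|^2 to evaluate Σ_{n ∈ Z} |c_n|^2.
Σ |c_n|^2 = 27π^2 + 64

Expand and integrate term by term over [-π, π]:
  ∫ (9x)^2 dx = 81·(2π^3/3); ∫ 2·9·(-8)·x dx = 0 (odd integrand); ∫ (-8)^2 dx = 64·2π.
So (1/(2π)) ∫_{-π}^{π} (9x - 8)^2 dx = 81π^2/3 + 64 = 27π^2 + 64.
Parseval ⇒ Σ |c_n|^2 = 27π^2 + 64.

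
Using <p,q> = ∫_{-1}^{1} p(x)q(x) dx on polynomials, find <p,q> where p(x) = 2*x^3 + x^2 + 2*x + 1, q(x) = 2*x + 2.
<p,q> = 48/5

Expand the product: p(x)·q(x) = 4*x^4 + 6*x^3 + 6*x^2 + 6*x + 2.
∫_{-1}^{1} of each monomial x^k gives [2/(k+1) if k even, 0 if k odd]. Integrating term-by-term (or equivalently evaluating the antiderivative F(x) = 4*x^5/5 + 3*x^4/2 + 2*x^3 + 3*x^2 + 2*x at the endpoints):
  F(1) − F(−1) = 93/10 − (-3/10) = 48/5.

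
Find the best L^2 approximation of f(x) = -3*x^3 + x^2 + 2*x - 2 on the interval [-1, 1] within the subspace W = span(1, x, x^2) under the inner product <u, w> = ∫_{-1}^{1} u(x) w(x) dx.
g(x) = x^2 + x/5 - 2

The best approximation g ∈ W is the orthogonal projection of f onto W. Writing g = a_0 + a_1 x + a_2 x^2, the coefficients solve the normal equations G · a = b where
  G_{ij} = <φ_i, φ_j> and b_i = <f, φ_i>, with φ_0 = 1, φ_1 = x, φ_2 = x^2.
G =
  [2, 0, 2/3]
  [0, 2/3, 0]
  [2/3, 0, 2/5],
b = (-10/3, 2/15, -14/15).
Solving gives a_0 = -2, a_1 = 1/5, a_2 = 1, so
  g(x) = x^2 + x/5 - 2.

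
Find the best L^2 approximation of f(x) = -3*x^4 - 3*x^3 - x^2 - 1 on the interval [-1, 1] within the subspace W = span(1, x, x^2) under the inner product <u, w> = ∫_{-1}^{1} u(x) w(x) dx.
g(x) = -25*x^2/7 - 9*x/5 - 26/35

The best approximation g ∈ W is the orthogonal projection of f onto W. Writing g = a_0 + a_1 x + a_2 x^2, the coefficients solve the normal equations G · a = b where
  G_{ij} = <φ_i, φ_j> and b_i = <f, φ_i>, with φ_0 = 1, φ_1 = x, φ_2 = x^2.
G =
  [2, 0, 2/3]
  [0, 2/3, 0]
  [2/3, 0, 2/5],
b = (-58/15, -6/5, -202/105).
Solving gives a_0 = -26/35, a_1 = -9/5, a_2 = -25/7, so
  g(x) = -25*x^2/7 - 9*x/5 - 26/35.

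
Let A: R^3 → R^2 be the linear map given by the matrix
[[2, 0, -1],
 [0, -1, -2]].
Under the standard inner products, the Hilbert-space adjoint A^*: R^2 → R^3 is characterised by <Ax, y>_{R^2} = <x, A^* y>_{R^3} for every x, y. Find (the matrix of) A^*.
A^* = A^T =
[[2, 0],
 [0, -1],
 [-1, -2]]

For real matrices with standard dot products, the defining identity <Ax, y> = <x, A^* y> gives (Ax)^T y = x^T (A^*) y, i.e. x^T A^T y = x^T (A^*) y. Since this holds for all x, y, we must have A^* = A^T. Therefore
A^* =
[[2, 0],
 [0, -1],
 [-1, -2]].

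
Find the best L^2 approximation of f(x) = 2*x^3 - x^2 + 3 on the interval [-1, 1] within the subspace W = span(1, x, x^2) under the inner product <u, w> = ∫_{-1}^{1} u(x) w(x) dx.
g(x) = -x^2 + 6*x/5 + 3

The best approximation g ∈ W is the orthogonal projection of f onto W. Writing g = a_0 + a_1 x + a_2 x^2, the coefficients solve the normal equations G · a = b where
  G_{ij} = <φ_i, φ_j> and b_i = <f, φ_i>, with φ_0 = 1, φ_1 = x, φ_2 = x^2.
G =
  [2, 0, 2/3]
  [0, 2/3, 0]
  [2/3, 0, 2/5],
b = (16/3, 4/5, 8/5).
Solving gives a_0 = 3, a_1 = 6/5, a_2 = -1, so
  g(x) = -x^2 + 6*x/5 + 3.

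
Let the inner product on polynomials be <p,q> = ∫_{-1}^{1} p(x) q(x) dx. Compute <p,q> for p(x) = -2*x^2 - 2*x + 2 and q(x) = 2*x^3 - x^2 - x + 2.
<p,q> = 68/15

Expand the product: p(x)·q(x) = -4*x^5 - 2*x^4 + 8*x^3 - 4*x^2 - 6*x + 4.
∫_{-1}^{1} of each monomial x^k gives [2/(k+1) if k even, 0 if k odd]. Integrating term-by-term (or equivalently evaluating the antiderivative F(x) = -2*x^6/3 - 2*x^5/5 + 2*x^4 - 4*x^3/3 - 3*x^2 + 4*x at the endpoints):
  F(1) − F(−1) = 3/5 − (-59/15) = 68/15.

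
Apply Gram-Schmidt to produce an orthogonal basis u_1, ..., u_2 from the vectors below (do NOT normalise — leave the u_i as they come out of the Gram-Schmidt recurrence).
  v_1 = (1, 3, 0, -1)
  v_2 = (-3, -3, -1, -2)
Orthogonal basis:
  u_1 = (1, 3, 0, -1)
  u_2 = (-23/11, -3/11, -1, -32/11)

Apply the Gram-Schmidt recurrence
  u_1 = v_1
  u_i = v_i − Σ_{j<i} ((v_i · u_j) / (u_j · u_j)) · u_j.

Step by step this gives:
  u_1 = (1, 3, 0, -1)
  u_2 = (-23/11, -3/11, -1, -32/11)

Orthogonality check:
  u_2 · u_1 = 0 (should be 0)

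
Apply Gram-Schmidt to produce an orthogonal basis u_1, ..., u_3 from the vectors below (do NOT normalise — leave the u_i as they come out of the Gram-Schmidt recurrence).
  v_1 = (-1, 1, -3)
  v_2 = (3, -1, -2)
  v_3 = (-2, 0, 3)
Orthogonal basis:
  u_1 = (-1, 1, -3)
  u_2 = (35/11, -13/11, -16/11)
  u_3 = (-2/15, -22/75, -4/75)

Apply the Gram-Schmidt recurrence
  u_1 = v_1
  u_i = v_i − Σ_{j<i} ((v_i · u_j) / (u_j · u_j)) · u_j.

Step by step this gives:
  u_1 = (-1, 1, -3)
  u_2 = (35/11, -13/11, -16/11)
  u_3 = (-2/15, -22/75, -4/75)

Orthogonality check:
  u_2 · u_1 = 0 (should be 0)
  u_3 · u_1 = 0 (should be 0)
  u_3 · u_2 = 0 (should be 0)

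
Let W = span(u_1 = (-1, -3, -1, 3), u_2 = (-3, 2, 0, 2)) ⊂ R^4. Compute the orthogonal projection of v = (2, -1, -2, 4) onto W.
proj_W(v) = (-120/331, -855/331, -255/331, 675/331)

Set up U = [u_1 | ... | u_2] ∈ R^(4×2). The projector onto W = col(U) is P = U (U^T U)^(-1) U^T.
Compute U^T U =
  [20, 3]
  [3, 17],
and U^T v = (15, 0).
Solve U^T U · c = U^T v for the coefficients: c = (255/331, -45/331). The projection is proj_W(v) = U c.
Check: (v - proj_W(v)) · u_1 = 0  (should be 0).
Check: (v - proj_W(v)) · u_2 = 0  (should be 0).
Result: proj_W(v) = (-120/331, -855/331, -255/331, 675/331).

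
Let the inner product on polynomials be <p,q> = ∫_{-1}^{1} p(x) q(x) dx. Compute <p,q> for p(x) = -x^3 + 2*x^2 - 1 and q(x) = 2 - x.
<p,q> = -14/15

Expand the product: p(x)·q(x) = x^4 - 4*x^3 + 4*x^2 + x - 2.
∫_{-1}^{1} of each monomial x^k gives [2/(k+1) if k even, 0 if k odd]. Integrating term-by-term (or equivalently evaluating the antiderivative F(x) = x^5/5 - x^4 + 4*x^3/3 + x^2/2 - 2*x at the endpoints):
  F(1) − F(−1) = -29/30 − (-1/30) = -14/15.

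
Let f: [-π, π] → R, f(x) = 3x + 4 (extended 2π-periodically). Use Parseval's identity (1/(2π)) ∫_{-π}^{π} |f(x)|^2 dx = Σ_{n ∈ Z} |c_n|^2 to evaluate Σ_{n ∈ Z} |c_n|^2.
Σ |c_n|^2 = 3π^2 + 16

Expand and integrate term by term over [-π, π]:
  ∫ (3x)^2 dx = 9·(2π^3/3); ∫ 2·3·(4)·x dx = 0 (odd integrand); ∫ 4^2 dx = 16·2π.
So (1/(2π)) ∫_{-π}^{π} (3x + 4)^2 dx = 9π^2/3 + 16 = 3π^2 + 16.
Parseval ⇒ Σ |c_n|^2 = 3π^2 + 16.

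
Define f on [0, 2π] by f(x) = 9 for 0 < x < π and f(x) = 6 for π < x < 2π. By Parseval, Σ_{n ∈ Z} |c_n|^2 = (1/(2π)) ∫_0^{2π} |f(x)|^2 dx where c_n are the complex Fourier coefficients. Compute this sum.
Σ |c_n|^2 = 117/2

Parseval equates the L^2 energy of f (normalised by 1/(2π)) with the ℓ^2 sum of its Fourier coefficients: (1/(2π)) ∫_0^{2π} |f|^2 = Σ |c_n|^2.
Compute the left side: (1/(2π)) [∫_0^π 9^2 dx + ∫_π^{2π} 6^2 dx] = (1/(2π)) · (81π + 36π) = (81 + 36)/2 = 117/2.
So Σ_{n ∈ Z} |c_n|^2 = 117/2.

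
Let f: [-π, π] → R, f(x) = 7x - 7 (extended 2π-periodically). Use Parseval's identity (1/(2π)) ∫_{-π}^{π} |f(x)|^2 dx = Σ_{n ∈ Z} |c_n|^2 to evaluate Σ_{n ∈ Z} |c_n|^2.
Σ |c_n|^2 = 49π^2/3 + 49

Expand and integrate term by term over [-π, π]:
  ∫ (7x)^2 dx = 49·(2π^3/3); ∫ 2·7·(-7)·x dx = 0 (odd integrand); ∫ (-7)^2 dx = 49·2π.
So (1/(2π)) ∫_{-π}^{π} (7x - 7)^2 dx = 49π^2/3 + 49 = 49π^2/3 + 49.
Parseval ⇒ Σ |c_n|^2 = 49π^2/3 + 49.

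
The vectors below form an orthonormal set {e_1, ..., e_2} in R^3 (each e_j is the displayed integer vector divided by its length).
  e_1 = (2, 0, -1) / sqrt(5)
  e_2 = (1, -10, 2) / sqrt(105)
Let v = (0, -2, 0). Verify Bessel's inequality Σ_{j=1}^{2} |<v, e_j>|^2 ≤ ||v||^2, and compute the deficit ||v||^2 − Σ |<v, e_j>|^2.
Σ |<v, e_j>|^2 = 80/21; ||v||^2 = 4; deficit = 4/21

Write each e_j = u_j / sqrt(<u_j, u_j>) where u_j is the displayed integer vector. Then <v, e_j> = <v, u_j> / sqrt(<u_j, u_j>), so |<v, e_j>|^2 = <v, u_j>^2 / <u_j, u_j>.
Coefficients: <v, e_1> = 0/sqrt(5), <v, e_2> = 20/sqrt(105).
Square and sum: Σ |<v, e_j>|^2 = 80/21.
Compute ||v||^2 = v·v = 4.
Deficit = 4 − 80/21 = 4/21 ≥ 0, confirming Bessel's inequality. (The deficit equals ||v − Σ <v,e_j> e_j||^2, the squared distance from v to span{e_j}.)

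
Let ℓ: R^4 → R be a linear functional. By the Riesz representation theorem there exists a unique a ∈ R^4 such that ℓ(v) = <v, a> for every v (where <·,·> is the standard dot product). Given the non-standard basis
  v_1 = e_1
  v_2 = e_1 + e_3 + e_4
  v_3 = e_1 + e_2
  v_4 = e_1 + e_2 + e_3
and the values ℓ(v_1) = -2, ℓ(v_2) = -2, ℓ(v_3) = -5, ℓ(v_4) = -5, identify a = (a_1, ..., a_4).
a = (-2, -3, 0, 0)

Write a = (a_1, ..., a_4) in the standard basis. For each basis vector v_i, ℓ(v_i) = <v_i, a> is a linear equation in the a_j's. Collect the n equations into a matrix system V a = ℓ, where row i of V is v_i (expressed in the standard basis). Since V is invertible (lower-triangular with 1s on the diagonal, up to permutation), solve by back-substitution:
  V =
[[1, 0, 0, 0],
 [1, 0, 1, 1],
 [1, 1, 0, 0],
 [1, 1, 1, 0]]
  V a = (-2, -2, -5, -5)
Solving gives a = (-2, -3, 0, 0).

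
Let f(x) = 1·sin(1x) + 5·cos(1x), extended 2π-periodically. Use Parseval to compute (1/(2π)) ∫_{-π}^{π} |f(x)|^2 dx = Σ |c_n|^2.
Σ |c_n|^2 = 13

Expand |f|^2 and use orthogonality of {sin(nx), cos(mx)} on [-π, π]:
  ∫_{-π}^{π} sin(nx)^2 dx = π, ∫ cos(mx)^2 dx = π, and cross terms integrate to 0.
So ∫_{-π}^{π} f(x)^2 dx = 1^2 · π + 5^2 · π = (1 + 25)π.
Divide by 2π: (1 + 25)/2 = 13.
By Parseval, this equals Σ |c_n|^2.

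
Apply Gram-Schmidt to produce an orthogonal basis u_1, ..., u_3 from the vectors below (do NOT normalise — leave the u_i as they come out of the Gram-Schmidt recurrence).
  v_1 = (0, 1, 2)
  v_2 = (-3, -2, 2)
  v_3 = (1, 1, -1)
Orthogonal basis:
  u_1 = (0, 1, 2)
  u_2 = (-3, -12/5, 6/5)
  u_3 = (-2/9, 2/9, -1/9)

Apply the Gram-Schmidt recurrence
  u_1 = v_1
  u_i = v_i − Σ_{j<i} ((v_i · u_j) / (u_j · u_j)) · u_j.

Step by step this gives:
  u_1 = (0, 1, 2)
  u_2 = (-3, -12/5, 6/5)
  u_3 = (-2/9, 2/9, -1/9)

Orthogonality check:
  u_2 · u_1 = 0 (should be 0)
  u_3 · u_1 = 0 (should be 0)
  u_3 · u_2 = 0 (should be 0)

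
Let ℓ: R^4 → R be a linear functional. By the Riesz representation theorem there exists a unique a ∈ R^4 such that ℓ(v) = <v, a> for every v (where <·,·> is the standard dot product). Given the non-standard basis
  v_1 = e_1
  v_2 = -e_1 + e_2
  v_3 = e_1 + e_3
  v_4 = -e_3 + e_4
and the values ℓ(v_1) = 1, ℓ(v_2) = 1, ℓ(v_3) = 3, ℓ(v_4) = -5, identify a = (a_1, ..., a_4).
a = (1, 2, 2, -3)

Write a = (a_1, ..., a_4) in the standard basis. For each basis vector v_i, ℓ(v_i) = <v_i, a> is a linear equation in the a_j's. Collect the n equations into a matrix system V a = ℓ, where row i of V is v_i (expressed in the standard basis). Since V is invertible (lower-triangular with 1s on the diagonal, up to permutation), solve by back-substitution:
  V =
[[1, 0, 0, 0],
 [-1, 1, 0, 0],
 [1, 0, 1, 0],
 [0, 0, -1, 1]]
  V a = (1, 1, 3, -5)
Solving gives a = (1, 2, 2, -3).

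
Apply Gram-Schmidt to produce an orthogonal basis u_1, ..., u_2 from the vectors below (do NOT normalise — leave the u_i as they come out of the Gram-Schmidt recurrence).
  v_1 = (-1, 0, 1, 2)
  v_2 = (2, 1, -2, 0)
Orthogonal basis:
  u_1 = (-1, 0, 1, 2)
  u_2 = (4/3, 1, -4/3, 4/3)

Apply the Gram-Schmidt recurrence
  u_1 = v_1
  u_i = v_i − Σ_{j<i} ((v_i · u_j) / (u_j · u_j)) · u_j.

Step by step this gives:
  u_1 = (-1, 0, 1, 2)
  u_2 = (4/3, 1, -4/3, 4/3)

Orthogonality check:
  u_2 · u_1 = 0 (should be 0)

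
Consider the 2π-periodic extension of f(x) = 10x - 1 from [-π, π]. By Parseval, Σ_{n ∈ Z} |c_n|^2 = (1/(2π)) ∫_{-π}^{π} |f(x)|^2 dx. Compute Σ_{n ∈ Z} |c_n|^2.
Σ |c_n|^2 = 100π^2/3 + 1

Expand and integrate term by term over [-π, π]:
  ∫ (10x)^2 dx = 100·(2π^3/3); ∫ 2·10·(-1)·x dx = 0 (odd integrand); ∫ (-1)^2 dx = 1·2π.
So (1/(2π)) ∫_{-π}^{π} (10x - 1)^2 dx = 100π^2/3 + 1 = 100π^2/3 + 1.
Parseval ⇒ Σ |c_n|^2 = 100π^2/3 + 1.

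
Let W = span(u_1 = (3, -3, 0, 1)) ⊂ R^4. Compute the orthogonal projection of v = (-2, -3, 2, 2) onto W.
proj_W(v) = (15/19, -15/19, 0, 5/19)

Set up U = [u_1 | ... | u_1] ∈ R^(4×1). The projector onto W = col(U) is P = U (U^T U)^(-1) U^T.
Compute U^T U =
  [19],
and U^T v = (5).
Solve U^T U · c = U^T v for the coefficients: c = (5/19). The projection is proj_W(v) = U c.
Check: (v - proj_W(v)) · u_1 = 0  (should be 0).
Result: proj_W(v) = (15/19, -15/19, 0, 5/19).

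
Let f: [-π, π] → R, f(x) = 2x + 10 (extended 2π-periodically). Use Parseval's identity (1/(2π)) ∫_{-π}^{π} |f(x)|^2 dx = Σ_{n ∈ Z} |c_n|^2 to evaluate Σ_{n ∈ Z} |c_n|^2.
Σ |c_n|^2 = 4π^2/3 + 100

Expand and integrate term by term over [-π, π]:
  ∫ (2x)^2 dx = 4·(2π^3/3); ∫ 2·2·(10)·x dx = 0 (odd integrand); ∫ 10^2 dx = 100·2π.
So (1/(2π)) ∫_{-π}^{π} (2x + 10)^2 dx = 4π^2/3 + 100 = 4π^2/3 + 100.
Parseval ⇒ Σ |c_n|^2 = 4π^2/3 + 100.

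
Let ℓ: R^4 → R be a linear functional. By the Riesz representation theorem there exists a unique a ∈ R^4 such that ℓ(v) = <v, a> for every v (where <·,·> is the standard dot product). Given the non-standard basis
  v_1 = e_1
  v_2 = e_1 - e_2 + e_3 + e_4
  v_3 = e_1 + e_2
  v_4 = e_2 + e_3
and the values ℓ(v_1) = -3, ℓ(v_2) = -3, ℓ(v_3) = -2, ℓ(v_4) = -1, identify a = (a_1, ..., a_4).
a = (-3, 1, -2, 3)

Write a = (a_1, ..., a_4) in the standard basis. For each basis vector v_i, ℓ(v_i) = <v_i, a> is a linear equation in the a_j's. Collect the n equations into a matrix system V a = ℓ, where row i of V is v_i (expressed in the standard basis). Since V is invertible (lower-triangular with 1s on the diagonal, up to permutation), solve by back-substitution:
  V =
[[1, 0, 0, 0],
 [1, -1, 1, 1],
 [1, 1, 0, 0],
 [0, 1, 1, 0]]
  V a = (-3, -3, -2, -1)
Solving gives a = (-3, 1, -2, 3).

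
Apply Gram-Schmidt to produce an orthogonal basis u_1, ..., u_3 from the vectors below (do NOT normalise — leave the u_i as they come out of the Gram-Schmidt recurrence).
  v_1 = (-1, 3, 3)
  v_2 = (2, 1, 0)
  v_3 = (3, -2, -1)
Orthogonal basis:
  u_1 = (-1, 3, 3)
  u_2 = (39/19, 16/19, -3/19)
  u_3 = (21/47, -42/47, 49/47)

Apply the Gram-Schmidt recurrence
  u_1 = v_1
  u_i = v_i − Σ_{j<i} ((v_i · u_j) / (u_j · u_j)) · u_j.

Step by step this gives:
  u_1 = (-1, 3, 3)
  u_2 = (39/19, 16/19, -3/19)
  u_3 = (21/47, -42/47, 49/47)

Orthogonality check:
  u_2 · u_1 = 0 (should be 0)
  u_3 · u_1 = 0 (should be 0)
  u_3 · u_2 = 0 (should be 0)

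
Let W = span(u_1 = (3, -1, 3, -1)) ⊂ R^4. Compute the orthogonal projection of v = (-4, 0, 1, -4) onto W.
proj_W(v) = (-3/4, 1/4, -3/4, 1/4)

Set up U = [u_1 | ... | u_1] ∈ R^(4×1). The projector onto W = col(U) is P = U (U^T U)^(-1) U^T.
Compute U^T U =
  [20],
and U^T v = (-5).
Solve U^T U · c = U^T v for the coefficients: c = (-1/4). The projection is proj_W(v) = U c.
Check: (v - proj_W(v)) · u_1 = 0  (should be 0).
Result: proj_W(v) = (-3/4, 1/4, -3/4, 1/4).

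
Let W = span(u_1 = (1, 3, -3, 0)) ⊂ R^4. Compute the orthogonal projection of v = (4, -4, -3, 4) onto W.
proj_W(v) = (1/19, 3/19, -3/19, 0)

Set up U = [u_1 | ... | u_1] ∈ R^(4×1). The projector onto W = col(U) is P = U (U^T U)^(-1) U^T.
Compute U^T U =
  [19],
and U^T v = (1).
Solve U^T U · c = U^T v for the coefficients: c = (1/19). The projection is proj_W(v) = U c.
Check: (v - proj_W(v)) · u_1 = 0  (should be 0).
Result: proj_W(v) = (1/19, 3/19, -3/19, 0).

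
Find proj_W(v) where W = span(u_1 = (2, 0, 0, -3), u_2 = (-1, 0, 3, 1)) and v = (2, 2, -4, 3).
proj_W(v) = (-26/59, 0, -252/59, 81/59)

Set up U = [u_1 | ... | u_2] ∈ R^(4×2). The projector onto W = col(U) is P = U (U^T U)^(-1) U^T.
Compute U^T U =
  [13, -5]
  [-5, 11],
and U^T v = (-5, -11).
Solve U^T U · c = U^T v for the coefficients: c = (-55/59, -84/59). The projection is proj_W(v) = U c.
Check: (v - proj_W(v)) · u_1 = 0  (should be 0).
Check: (v - proj_W(v)) · u_2 = 0  (should be 0).
Result: proj_W(v) = (-26/59, 0, -252/59, 81/59).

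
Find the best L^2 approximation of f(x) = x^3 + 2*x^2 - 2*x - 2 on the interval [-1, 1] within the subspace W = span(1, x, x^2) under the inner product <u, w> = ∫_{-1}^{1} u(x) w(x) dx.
g(x) = 2*x^2 - 7*x/5 - 2

The best approximation g ∈ W is the orthogonal projection of f onto W. Writing g = a_0 + a_1 x + a_2 x^2, the coefficients solve the normal equations G · a = b where
  G_{ij} = <φ_i, φ_j> and b_i = <f, φ_i>, with φ_0 = 1, φ_1 = x, φ_2 = x^2.
G =
  [2, 0, 2/3]
  [0, 2/3, 0]
  [2/3, 0, 2/5],
b = (-8/3, -14/15, -8/15).
Solving gives a_0 = -2, a_1 = -7/5, a_2 = 2, so
  g(x) = 2*x^2 - 7*x/5 - 2.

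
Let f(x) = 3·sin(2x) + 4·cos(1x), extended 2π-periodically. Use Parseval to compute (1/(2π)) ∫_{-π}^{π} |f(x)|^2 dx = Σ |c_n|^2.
Σ |c_n|^2 = 25/2

Expand |f|^2 and use orthogonality of {sin(nx), cos(mx)} on [-π, π]:
  ∫_{-π}^{π} sin(nx)^2 dx = π, ∫ cos(mx)^2 dx = π, and cross terms integrate to 0.
So ∫_{-π}^{π} f(x)^2 dx = 3^2 · π + 4^2 · π = (9 + 16)π.
Divide by 2π: (9 + 16)/2 = 25/2.
By Parseval, this equals Σ |c_n|^2.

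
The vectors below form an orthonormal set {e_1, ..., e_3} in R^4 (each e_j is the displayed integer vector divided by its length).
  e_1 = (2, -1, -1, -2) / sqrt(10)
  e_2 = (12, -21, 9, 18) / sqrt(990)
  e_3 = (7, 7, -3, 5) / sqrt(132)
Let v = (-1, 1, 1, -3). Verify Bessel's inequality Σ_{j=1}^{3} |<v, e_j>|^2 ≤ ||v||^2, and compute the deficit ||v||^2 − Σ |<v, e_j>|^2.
Σ |<v, e_j>|^2 = 9; ||v||^2 = 12; deficit = 3

Write each e_j = u_j / sqrt(<u_j, u_j>) where u_j is the displayed integer vector. Then <v, e_j> = <v, u_j> / sqrt(<u_j, u_j>), so |<v, e_j>|^2 = <v, u_j>^2 / <u_j, u_j>.
Coefficients: <v, e_1> = 2/sqrt(10), <v, e_2> = -78/sqrt(990), <v, e_3> = -18/sqrt(132).
Square and sum: Σ |<v, e_j>|^2 = 9.
Compute ||v||^2 = v·v = 12.
Deficit = 12 − 9 = 3 ≥ 0, confirming Bessel's inequality. (The deficit equals ||v − Σ <v,e_j> e_j||^2, the squared distance from v to span{e_j}.)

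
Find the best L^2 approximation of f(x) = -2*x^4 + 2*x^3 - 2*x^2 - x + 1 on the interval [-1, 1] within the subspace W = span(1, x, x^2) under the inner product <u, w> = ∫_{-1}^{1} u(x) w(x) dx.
g(x) = -26*x^2/7 + x/5 + 41/35

The best approximation g ∈ W is the orthogonal projection of f onto W. Writing g = a_0 + a_1 x + a_2 x^2, the coefficients solve the normal equations G · a = b where
  G_{ij} = <φ_i, φ_j> and b_i = <f, φ_i>, with φ_0 = 1, φ_1 = x, φ_2 = x^2.
G =
  [2, 0, 2/3]
  [0, 2/3, 0]
  [2/3, 0, 2/5],
b = (-2/15, 2/15, -74/105).
Solving gives a_0 = 41/35, a_1 = 1/5, a_2 = -26/7, so
  g(x) = -26*x^2/7 + x/5 + 41/35.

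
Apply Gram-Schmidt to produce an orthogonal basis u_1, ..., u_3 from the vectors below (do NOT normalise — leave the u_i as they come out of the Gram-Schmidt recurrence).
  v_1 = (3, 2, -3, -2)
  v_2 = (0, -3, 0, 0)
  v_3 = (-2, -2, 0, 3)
Orthogonal basis:
  u_1 = (3, 2, -3, -2)
  u_2 = (9/13, -33/13, -9/13, -6/13)
  u_3 = (-4/11, 0, -18/11, 21/11)

Apply the Gram-Schmidt recurrence
  u_1 = v_1
  u_i = v_i − Σ_{j<i} ((v_i · u_j) / (u_j · u_j)) · u_j.

Step by step this gives:
  u_1 = (3, 2, -3, -2)
  u_2 = (9/13, -33/13, -9/13, -6/13)
  u_3 = (-4/11, 0, -18/11, 21/11)

Orthogonality check:
  u_2 · u_1 = 0 (should be 0)
  u_3 · u_1 = 0 (should be 0)
  u_3 · u_2 = 0 (should be 0)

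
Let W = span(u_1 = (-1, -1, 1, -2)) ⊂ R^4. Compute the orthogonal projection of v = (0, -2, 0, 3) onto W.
proj_W(v) = (4/7, 4/7, -4/7, 8/7)

Set up U = [u_1 | ... | u_1] ∈ R^(4×1). The projector onto W = col(U) is P = U (U^T U)^(-1) U^T.
Compute U^T U =
  [7],
and U^T v = (-4).
Solve U^T U · c = U^T v for the coefficients: c = (-4/7). The projection is proj_W(v) = U c.
Check: (v - proj_W(v)) · u_1 = 0  (should be 0).
Result: proj_W(v) = (4/7, 4/7, -4/7, 8/7).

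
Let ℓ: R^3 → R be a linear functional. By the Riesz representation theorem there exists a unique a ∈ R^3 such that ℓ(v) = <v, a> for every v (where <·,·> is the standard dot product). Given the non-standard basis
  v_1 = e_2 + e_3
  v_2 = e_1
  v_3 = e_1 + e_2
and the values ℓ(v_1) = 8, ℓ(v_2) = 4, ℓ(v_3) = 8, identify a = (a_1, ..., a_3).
a = (4, 4, 4)

Write a = (a_1, ..., a_3) in the standard basis. For each basis vector v_i, ℓ(v_i) = <v_i, a> is a linear equation in the a_j's. Collect the n equations into a matrix system V a = ℓ, where row i of V is v_i (expressed in the standard basis). Since V is invertible (lower-triangular with 1s on the diagonal, up to permutation), solve by back-substitution:
  V =
[[0, 1, 1],
 [1, 0, 0],
 [1, 1, 0]]
  V a = (8, 4, 8)
Solving gives a = (4, 4, 4).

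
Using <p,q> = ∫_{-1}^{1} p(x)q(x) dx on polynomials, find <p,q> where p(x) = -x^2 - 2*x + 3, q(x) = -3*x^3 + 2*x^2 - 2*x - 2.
<p,q> = -12/5

Expand the product: p(x)·q(x) = 3*x^5 + 4*x^4 - 11*x^3 + 12*x^2 - 2*x - 6.
∫_{-1}^{1} of each monomial x^k gives [2/(k+1) if k even, 0 if k odd]. Integrating term-by-term (or equivalently evaluating the antiderivative F(x) = x^6/2 + 4*x^5/5 - 11*x^4/4 + 4*x^3 - x^2 - 6*x at the endpoints):
  F(1) − F(−1) = -89/20 − (-41/20) = -12/5.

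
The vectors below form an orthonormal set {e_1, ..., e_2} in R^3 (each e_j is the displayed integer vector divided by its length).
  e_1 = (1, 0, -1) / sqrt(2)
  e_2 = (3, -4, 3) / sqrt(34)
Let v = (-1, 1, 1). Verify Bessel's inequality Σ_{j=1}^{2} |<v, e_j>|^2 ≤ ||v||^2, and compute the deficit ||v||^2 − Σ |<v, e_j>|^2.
Σ |<v, e_j>|^2 = 42/17; ||v||^2 = 3; deficit = 9/17

Write each e_j = u_j / sqrt(<u_j, u_j>) where u_j is the displayed integer vector. Then <v, e_j> = <v, u_j> / sqrt(<u_j, u_j>), so |<v, e_j>|^2 = <v, u_j>^2 / <u_j, u_j>.
Coefficients: <v, e_1> = -2/sqrt(2), <v, e_2> = -4/sqrt(34).
Square and sum: Σ |<v, e_j>|^2 = 42/17.
Compute ||v||^2 = v·v = 3.
Deficit = 3 − 42/17 = 9/17 ≥ 0, confirming Bessel's inequality. (The deficit equals ||v − Σ <v,e_j> e_j||^2, the squared distance from v to span{e_j}.)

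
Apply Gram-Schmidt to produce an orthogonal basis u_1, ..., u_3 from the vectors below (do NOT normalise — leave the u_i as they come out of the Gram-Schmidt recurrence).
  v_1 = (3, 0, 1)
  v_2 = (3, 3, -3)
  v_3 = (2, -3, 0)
Orthogonal basis:
  u_1 = (3, 0, 1)
  u_2 = (6/5, 3, -18/5)
  u_3 = (7/13, -28/13, -21/13)

Apply the Gram-Schmidt recurrence
  u_1 = v_1
  u_i = v_i − Σ_{j<i} ((v_i · u_j) / (u_j · u_j)) · u_j.

Step by step this gives:
  u_1 = (3, 0, 1)
  u_2 = (6/5, 3, -18/5)
  u_3 = (7/13, -28/13, -21/13)

Orthogonality check:
  u_2 · u_1 = 0 (should be 0)
  u_3 · u_1 = 0 (should be 0)
  u_3 · u_2 = 0 (should be 0)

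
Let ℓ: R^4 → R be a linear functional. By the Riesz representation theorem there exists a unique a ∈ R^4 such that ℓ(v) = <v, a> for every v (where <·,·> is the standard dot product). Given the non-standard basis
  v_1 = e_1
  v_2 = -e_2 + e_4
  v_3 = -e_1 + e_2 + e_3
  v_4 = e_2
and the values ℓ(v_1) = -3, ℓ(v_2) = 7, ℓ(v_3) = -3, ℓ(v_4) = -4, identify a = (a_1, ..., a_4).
a = (-3, -4, -2, 3)

Write a = (a_1, ..., a_4) in the standard basis. For each basis vector v_i, ℓ(v_i) = <v_i, a> is a linear equation in the a_j's. Collect the n equations into a matrix system V a = ℓ, where row i of V is v_i (expressed in the standard basis). Since V is invertible (lower-triangular with 1s on the diagonal, up to permutation), solve by back-substitution:
  V =
[[1, 0, 0, 0],
 [0, -1, 0, 1],
 [-1, 1, 1, 0],
 [0, 1, 0, 0]]
  V a = (-3, 7, -3, -4)
Solving gives a = (-3, -4, -2, 3).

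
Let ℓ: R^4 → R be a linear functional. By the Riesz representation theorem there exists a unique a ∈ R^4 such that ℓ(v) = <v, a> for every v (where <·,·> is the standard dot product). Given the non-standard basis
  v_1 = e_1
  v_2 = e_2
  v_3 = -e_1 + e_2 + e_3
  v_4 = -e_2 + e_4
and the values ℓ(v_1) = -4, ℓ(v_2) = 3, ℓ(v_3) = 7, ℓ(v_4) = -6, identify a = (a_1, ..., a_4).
a = (-4, 3, 0, -3)

Write a = (a_1, ..., a_4) in the standard basis. For each basis vector v_i, ℓ(v_i) = <v_i, a> is a linear equation in the a_j's. Collect the n equations into a matrix system V a = ℓ, where row i of V is v_i (expressed in the standard basis). Since V is invertible (lower-triangular with 1s on the diagonal, up to permutation), solve by back-substitution:
  V =
[[1, 0, 0, 0],
 [0, 1, 0, 0],
 [-1, 1, 1, 0],
 [0, -1, 0, 1]]
  V a = (-4, 3, 7, -6)
Solving gives a = (-4, 3, 0, -3).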